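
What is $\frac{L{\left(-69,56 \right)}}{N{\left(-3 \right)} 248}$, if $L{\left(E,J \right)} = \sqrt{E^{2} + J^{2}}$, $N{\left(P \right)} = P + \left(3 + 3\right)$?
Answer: $\frac{\sqrt{7897}}{744} \approx 0.11944$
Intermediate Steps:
$N{\left(P \right)} = 6 + P$ ($N{\left(P \right)} = P + 6 = 6 + P$)
$\frac{L{\left(-69,56 \right)}}{N{\left(-3 \right)} 248} = \frac{\sqrt{\left(-69\right)^{2} + 56^{2}}}{\left(6 - 3\right) 248} = \frac{\sqrt{4761 + 3136}}{3 \cdot 248} = \frac{\sqrt{7897}}{744}$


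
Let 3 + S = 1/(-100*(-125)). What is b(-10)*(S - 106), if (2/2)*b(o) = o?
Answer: 1362499/1250 ≈ 1090.0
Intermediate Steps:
b(o) = o
S = -37499/12500 (S = -3 + 1/(-100*(-125)) = -3 - 1/100*(-1/125) = -3 + 1/12500 = -37499/12500 ≈ -2.9999)
b(-10)*(S - 106) = -10*(-37499/12500 - 106) = -10*(-1362499/12500) = 1362499/1250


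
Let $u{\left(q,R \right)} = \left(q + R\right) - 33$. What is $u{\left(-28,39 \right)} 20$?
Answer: $-440$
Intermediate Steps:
$u{\left(q,R \right)} = -33 + R + q$ ($u{\left(q,R \right)} = \left(R + q\right) - 33 = -33 + R + q$)
$u{\left(-28,39 \right)} 20 = \left(-33 + 39 - 28\right) 20 = \left(-22\right) 20 = -440$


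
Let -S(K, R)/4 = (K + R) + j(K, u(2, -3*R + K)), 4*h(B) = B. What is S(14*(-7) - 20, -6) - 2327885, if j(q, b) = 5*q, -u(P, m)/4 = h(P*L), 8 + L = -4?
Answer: -2325029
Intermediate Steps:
L = -12 (L = -8 - 4 = -12)
h(B) = B/4
u(P, m) = 12*P (u(P, m) = -P*(-12) = -(-12)*P = 12*P)
S(K, R) = -24*K - 4*R (S(K, R) = -4*((K + R) + 5*K) = -4*(R + 6*K) = -24*K - 4*R)
S(14*(-7) - 20, -6) - 2327885 = (-24*(14*(-7) - 20) - 4*(-6)) - 2327885 = (-24*(-98 - 20) + 24) - 2327885 = (-24*(-118) + 24) - 2327885 = (2832 + 24) - 2327885 = 2856 - 2327885 = -2325029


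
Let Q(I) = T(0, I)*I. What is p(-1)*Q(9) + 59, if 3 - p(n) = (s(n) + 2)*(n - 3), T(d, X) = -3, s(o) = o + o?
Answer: -22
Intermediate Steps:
s(o) = 2*o
Q(I) = -3*I
p(n) = 3 - (-3 + n)*(2 + 2*n) (p(n) = 3 - (2*n + 2)*(n - 3) = 3 - (2 + 2*n)*(-3 + n) = 3 - (-3 + n)*(2 + 2*n))
p(-1)*Q(9) + 59 = (9 - 2*(-1)² + 4*(-1))*(-3*9) + 59 = (9 - 2*1 - 4)*(-27) + 59 = (9 - 2 - 4)*(-27) + 59 = 3*(-27) + 59 = -81 + 59 = -22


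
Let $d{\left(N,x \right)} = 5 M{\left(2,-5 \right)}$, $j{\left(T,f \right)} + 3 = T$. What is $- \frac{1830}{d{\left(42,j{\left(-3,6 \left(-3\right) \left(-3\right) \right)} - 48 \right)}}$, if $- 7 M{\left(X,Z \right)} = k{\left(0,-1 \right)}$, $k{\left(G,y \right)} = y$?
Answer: $-2562$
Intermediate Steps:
$j{\left(T,f \right)} = -3 + T$
$M{\left(X,Z \right)} = \frac{1}{7}$ ($M{\left(X,Z \right)} = \left(- \frac{1}{7}\right) \left(-1\right) = \frac{1}{7}$)
$d{\left(N,x \right)} = \frac{5}{7}$ ($d{\left(N,x \right)} = 5 \cdot \frac{1}{7} = \frac{5}{7}$)
$- \frac{1830}{d{\left(42,j{\left(-3,6 \left(-3\right) \left(-3\right) \right)} - 48 \right)}} = - \frac{1830}{\frac{5}{7}} = \left(-1830\right) \frac{7}{5} = -2562$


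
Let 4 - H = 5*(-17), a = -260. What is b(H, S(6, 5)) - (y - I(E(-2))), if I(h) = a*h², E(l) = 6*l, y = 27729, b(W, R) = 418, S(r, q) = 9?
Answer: -64751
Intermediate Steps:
H = 89 (H = 4 - 5*(-17) = 4 - 1*(-85) = 4 + 85 = 89)
I(h) = -260*h²
b(H, S(6, 5)) - (y - I(E(-2))) = 418 - (27729 - (-260)*(6*(-2))²) = 418 - (27729 - (-260)*(-12)²) = 418 - (27729 - (-260)*144) = 418 - (27729 - 1*(-37440)) = 418 - (27729 + 37440) = 418 - 1*65169 = 418 - 65169 = -64751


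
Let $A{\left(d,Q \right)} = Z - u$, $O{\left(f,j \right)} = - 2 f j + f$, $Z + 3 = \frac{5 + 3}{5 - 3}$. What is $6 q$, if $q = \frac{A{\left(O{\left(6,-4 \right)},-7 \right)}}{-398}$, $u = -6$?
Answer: $- \frac{21}{199} \approx -0.10553$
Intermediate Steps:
$Z = 1$ ($Z = -3 + \frac{5 + 3}{5 - 3} = -3 + \frac{8}{2} = -3 + 8 \cdot \frac{1}{2} = -3 + 4 = 1$)
$O{\left(f,j \right)} = f - 2 f j$ ($O{\left(f,j \right)} = - 2 f j + f = f - 2 f j$)
$A{\left(d,Q \right)} = 7$ ($A{\left(d,Q \right)} = 1 - -6 = 1 + 6 = 7$)
$q = - \frac{7}{398}$ ($q = \frac{7}{-398} = 7 \left(- \frac{1}{398}\right) = - \frac{7}{398} \approx -0.017588$)
$6 q = 6 \left(- \frac{7}{398}\right) = - \frac{21}{199}$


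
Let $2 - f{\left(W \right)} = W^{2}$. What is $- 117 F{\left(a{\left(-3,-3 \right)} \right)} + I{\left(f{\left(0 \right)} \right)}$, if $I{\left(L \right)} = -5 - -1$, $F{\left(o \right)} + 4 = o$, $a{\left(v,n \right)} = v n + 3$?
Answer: $-940$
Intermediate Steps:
$a{\left(v,n \right)} = 3 + n v$ ($a{\left(v,n \right)} = n v + 3 = 3 + n v$)
$f{\left(W \right)} = 2 - W^{2}$
$F{\left(o \right)} = -4 + o$
$I{\left(L \right)} = -4$ ($I{\left(L \right)} = -5 + 1 = -4$)
$- 117 F{\left(a{\left(-3,-3 \right)} \right)} + I{\left(f{\left(0 \right)} \right)} = - 117 \left(-4 + \left(3 - -9\right)\right) - 4 = - 117 \left(-4 + \left(3 + 9\right)\right) - 4 = - 117 \left(-4 + 12\right) - 4 = \left(-117\right) 8 - 4 = -936 - 4 = -940$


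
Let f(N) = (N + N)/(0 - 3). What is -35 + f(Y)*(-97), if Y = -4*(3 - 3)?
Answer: -35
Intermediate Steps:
Y = 0 (Y = -4*0 = 0)
f(N) = -2*N/3 (f(N) = (2*N)/(-3) = (2*N)*(-⅓) = -2*N/3)
-35 + f(Y)*(-97) = -35 - ⅔*0*(-97) = -35 + 0*(-97) = -35 + 0 = -35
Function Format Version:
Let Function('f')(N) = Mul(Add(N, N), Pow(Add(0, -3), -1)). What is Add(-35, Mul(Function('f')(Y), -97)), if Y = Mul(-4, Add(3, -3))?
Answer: -35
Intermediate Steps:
Y = 0 (Y = Mul(-4, 0) = 0)
Function('f')(N) = Mul(Rational(-2, 3), N) (Function('f')(N) = Mul(Mul(2, N), Pow(-3, -1)) = Mul(Mul(2, N), Rational(-1, 3)) = Mul(Rational(-2, 3), N))
Add(-35, Mul(Function('f')(Y), -97)) = Add(-35, Mul(Mul(Rational(-2, 3), 0), -97)) = Add(-35, Mul(0, -97)) = Add(-35, 0) = -35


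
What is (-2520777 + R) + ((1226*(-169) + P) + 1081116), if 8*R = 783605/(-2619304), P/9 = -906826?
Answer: -205527125670453/20954432 ≈ -9.8083e+6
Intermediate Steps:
P = -8161434 (P = 9*(-906826) = -8161434)
R = -783605/20954432 (R = (783605/(-2619304))/8 = (783605*(-1/2619304))/8 = (⅛)*(-783605/2619304) = -783605/20954432 ≈ -0.037396)
(-2520777 + R) + ((1226*(-169) + P) + 1081116) = (-2520777 - 783605/20954432) + ((1226*(-169) - 8161434) + 1081116) = -52821451017269/20954432 + ((-207194 - 8161434) + 1081116) = -52821451017269/20954432 + (-8368628 + 1081116) = -52821451017269/20954432 - 7287512 = -205527125670453/20954432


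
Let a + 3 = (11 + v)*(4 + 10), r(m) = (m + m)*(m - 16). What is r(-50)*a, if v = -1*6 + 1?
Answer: 534600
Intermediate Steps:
r(m) = 2*m*(-16 + m) (r(m) = (2*m)*(-16 + m) = 2*m*(-16 + m))
v = -5 (v = -6 + 1 = -5)
a = 81 (a = -3 + (11 - 5)*(4 + 10) = -3 + 6*14 = -3 + 84 = 81)
r(-50)*a = (2*(-50)*(-16 - 50))*81 = (2*(-50)*(-66))*81 = 6600*81 = 534600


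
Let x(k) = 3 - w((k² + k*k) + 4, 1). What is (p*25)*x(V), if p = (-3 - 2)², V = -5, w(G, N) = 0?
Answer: 1875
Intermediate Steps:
p = 25 (p = (-5)² = 25)
x(k) = 3 (x(k) = 3 - 1*0 = 3 + 0 = 3)
(p*25)*x(V) = (25*25)*3 = 625*3 = 1875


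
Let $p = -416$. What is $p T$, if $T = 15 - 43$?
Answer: $11648$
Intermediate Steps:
$T = -28$ ($T = 15 - 43 = -28$)
$p T = \left(-416\right) \left(-28\right) = 11648$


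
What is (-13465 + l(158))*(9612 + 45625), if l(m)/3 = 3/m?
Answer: -117514563257/158 ≈ -7.4376e+8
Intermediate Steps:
l(m) = 9/m (l(m) = 3*(3/m) = 9/m)
(-13465 + l(158))*(9612 + 45625) = (-13465 + 9/158)*(9612 + 45625) = (-13465 + 9*(1/158))*55237 = (-13465 + 9/158)*55237 = -2127461/158*55237 = -117514563257/158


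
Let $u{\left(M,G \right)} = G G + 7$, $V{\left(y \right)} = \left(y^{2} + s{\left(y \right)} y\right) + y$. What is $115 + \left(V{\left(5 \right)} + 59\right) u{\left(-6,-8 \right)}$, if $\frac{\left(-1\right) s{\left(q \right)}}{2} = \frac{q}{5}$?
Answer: $5724$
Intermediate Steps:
$s{\left(q \right)} = - \frac{2 q}{5}$ ($s{\left(q \right)} = - 2 \frac{q}{5} = - \frac{2 q}{5}$)
$V{\left(y \right)} = y + \frac{3 y^{2}}{5}$ ($V{\left(y \right)} = \left(y^{2} + - \frac{2 y}{5} y\right) + y = \left(y^{2} - \frac{2 y^{2}}{5}\right) + y = \frac{3 y^{2}}{5} + y = y + \frac{3 y^{2}}{5}$)
$u{\left(M,G \right)} = 7 + G^{2}$ ($u{\left(M,G \right)} = G^{2} + 7 = 7 + G^{2}$)
$115 + \left(V{\left(5 \right)} + 59\right) u{\left(-6,-8 \right)} = 115 + \left(\frac{1}{5} \cdot 5 \left(5 + 3 \cdot 5\right) + 59\right) \left(7 + \left(-8\right)^{2}\right) = 115 + \left(\frac{1}{5} \cdot 5 \left(5 + 15\right) + 59\right) \left(7 + 64\right) = 115 + \left(\frac{1}{5} \cdot 5 \cdot 20 + 59\right) 71 = 115 + \left(20 + 59\right) 71 = 115 + 79 \cdot 71 = 115 + 5609 = 5724$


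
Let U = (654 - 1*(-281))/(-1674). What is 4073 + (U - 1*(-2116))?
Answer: 10359451/1674 ≈ 6188.4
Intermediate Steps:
U = -935/1674 (U = (654 + 281)*(-1/1674) = 935*(-1/1674) = -935/1674 ≈ -0.55854)
4073 + (U - 1*(-2116)) = 4073 + (-935/1674 - 1*(-2116)) = 4073 + (-935/1674 + 2116) = 4073 + 3541249/1674 = 10359451/1674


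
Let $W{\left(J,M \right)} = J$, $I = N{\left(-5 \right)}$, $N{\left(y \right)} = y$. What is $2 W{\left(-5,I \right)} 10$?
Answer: $-100$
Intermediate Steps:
$I = -5$
$2 W{\left(-5,I \right)} 10 = 2 \left(-5\right) 10 = \left(-10\right) 10 = -100$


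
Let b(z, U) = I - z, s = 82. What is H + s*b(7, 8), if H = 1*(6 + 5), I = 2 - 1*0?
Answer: -399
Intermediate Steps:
I = 2 (I = 2 + 0 = 2)
H = 11 (H = 1*11 = 11)
b(z, U) = 2 - z
H + s*b(7, 8) = 11 + 82*(2 - 1*7) = 11 + 82*(2 - 7) = 11 + 82*(-5) = 11 - 410 = -399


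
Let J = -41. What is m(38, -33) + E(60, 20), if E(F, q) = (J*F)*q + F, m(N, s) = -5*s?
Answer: -48975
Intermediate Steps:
E(F, q) = F - 41*F*q (E(F, q) = (-41*F)*q + F = -41*F*q + F = F - 41*F*q)
m(38, -33) + E(60, 20) = -5*(-33) + 60*(1 - 41*20) = 165 + 60*(1 - 820) = 165 + 60*(-819) = 165 - 49140 = -48975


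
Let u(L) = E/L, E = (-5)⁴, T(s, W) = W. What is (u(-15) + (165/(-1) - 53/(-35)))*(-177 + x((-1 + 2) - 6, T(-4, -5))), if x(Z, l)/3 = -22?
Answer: 1744821/35 ≈ 49852.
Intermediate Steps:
E = 625
x(Z, l) = -66 (x(Z, l) = 3*(-22) = -66)
u(L) = 625/L
(u(-15) + (165/(-1) - 53/(-35)))*(-177 + x((-1 + 2) - 6, T(-4, -5))) = (625/(-15) + (165/(-1) - 53/(-35)))*(-177 - 66) = (625*(-1/15) + (165*(-1) - 53*(-1/35)))*(-243) = (-125/3 + (-165 + 53/35))*(-243) = (-125/3 - 5722/35)*(-243) = -21541/105*(-243) = 1744821/35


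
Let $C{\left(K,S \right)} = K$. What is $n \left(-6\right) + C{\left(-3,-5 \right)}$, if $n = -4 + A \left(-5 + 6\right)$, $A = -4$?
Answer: $45$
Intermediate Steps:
$n = -8$ ($n = -4 - 4 \left(-5 + 6\right) = -4 - 4 = -8$)
$n \left(-6\right) + C{\left(-3,-5 \right)} = \left(-8\right) \left(-6\right) - 3 = 48 - 3 = 45$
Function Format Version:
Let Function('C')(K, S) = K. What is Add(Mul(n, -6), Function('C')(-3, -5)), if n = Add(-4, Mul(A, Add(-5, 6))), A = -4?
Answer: 45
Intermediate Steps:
n = -8 (n = Add(-4, Mul(-4, Add(-5, 6))) = Add(-4, Mul(-4, 1)) = Add(-4, -4) = -8)
Add(Mul(n, -6), Function('C')(-3, -5)) = Add(Mul(-8, -6), -3) = Add(48, -3) = 45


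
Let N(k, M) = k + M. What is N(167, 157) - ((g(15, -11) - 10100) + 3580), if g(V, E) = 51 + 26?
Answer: 6767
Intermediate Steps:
N(k, M) = M + k
g(V, E) = 77
N(167, 157) - ((g(15, -11) - 10100) + 3580) = (157 + 167) - ((77 - 10100) + 3580) = 324 - (-10023 + 3580) = 324 - 1*(-6443) = 324 + 6443 = 6767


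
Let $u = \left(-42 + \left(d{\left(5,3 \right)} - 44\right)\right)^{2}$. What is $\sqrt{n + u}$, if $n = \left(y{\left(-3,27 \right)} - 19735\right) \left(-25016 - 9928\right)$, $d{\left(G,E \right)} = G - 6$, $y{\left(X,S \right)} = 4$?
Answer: $9 \sqrt{8512193} \approx 26258.0$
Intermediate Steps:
$d{\left(G,E \right)} = -6 + G$ ($d{\left(G,E \right)} = G - 6 = -6 + G$)
$n = 689480064$ ($n = \left(4 - 19735\right) \left(-25016 - 9928\right) = \left(-19731\right) \left(-34944\right) = 689480064$)
$u = 7569$ ($u = \left(-42 + \left(\left(-6 + 5\right) - 44\right)\right)^{2} = \left(-42 - 45\right)^{2} = \left(-87\right)^{2} = 7569$)
$\sqrt{n + u} = \sqrt{689480064 + 7569} = \sqrt{689487633} = 9 \sqrt{8512193}$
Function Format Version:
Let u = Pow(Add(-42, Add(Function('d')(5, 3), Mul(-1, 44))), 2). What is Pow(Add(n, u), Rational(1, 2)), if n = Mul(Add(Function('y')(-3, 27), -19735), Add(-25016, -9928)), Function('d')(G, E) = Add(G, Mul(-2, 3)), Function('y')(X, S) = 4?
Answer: Mul(9, Pow(8512193, Rational(1, 2))) ≈ 26258.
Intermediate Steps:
Function('d')(G, E) = Add(-6, G) (Function('d')(G, E) = Add(G, -6) = Add(-6, G))
n = 689480064 (n = Mul(Add(4, -19735), Add(-25016, -9928)) = Mul(-19731, -34944) = 689480064)
u = 7569 (u = Pow(Add(-42, Add(Add(-6, 5), Mul(-1, 44))), 2) = Pow(Add(-42, Add(-1, -44)), 2) = Pow(Add(-42, -45), 2) = Pow(-87, 2) = 7569)
Pow(Add(n, u), Rational(1, 2)) = Pow(Add(689480064, 7569), Rational(1, 2)) = Pow(689487633, Rational(1, 2)) = Mul(9, Pow(8512193, Rational(1, 2)))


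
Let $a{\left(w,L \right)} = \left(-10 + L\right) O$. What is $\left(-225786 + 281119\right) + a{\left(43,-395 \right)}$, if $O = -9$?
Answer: $58978$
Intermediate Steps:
$a{\left(w,L \right)} = 90 - 9 L$ ($a{\left(w,L \right)} = \left(-10 + L\right) \left(-9\right) = 90 - 9 L$)
$\left(-225786 + 281119\right) + a{\left(43,-395 \right)} = \left(-225786 + 281119\right) + \left(90 - -3555\right) = 55333 + \left(90 + 3555\right) = 55333 + 3645 = 58978$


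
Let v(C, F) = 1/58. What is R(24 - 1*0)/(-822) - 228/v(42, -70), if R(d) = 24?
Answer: -1811692/137 ≈ -13224.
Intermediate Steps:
v(C, F) = 1/58
R(24 - 1*0)/(-822) - 228/v(42, -70) = 24/(-822) - 228/1/58 = 24*(-1/822) - 228*58 = -4/137 - 13224 = -1811692/137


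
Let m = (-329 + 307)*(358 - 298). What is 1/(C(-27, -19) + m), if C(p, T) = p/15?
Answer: -5/6609 ≈ -0.00075654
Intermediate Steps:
C(p, T) = p/15 (C(p, T) = p*(1/15) = p/15)
m = -1320 (m = -22*60 = -1320)
1/(C(-27, -19) + m) = 1/((1/15)*(-27) - 1320) = 1/(-9/5 - 1320) = 1/(-6609/5) = -5/6609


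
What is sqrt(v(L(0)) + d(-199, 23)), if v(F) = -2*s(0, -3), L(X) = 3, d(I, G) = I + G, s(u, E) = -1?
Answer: I*sqrt(174) ≈ 13.191*I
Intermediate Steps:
d(I, G) = G + I
v(F) = 2 (v(F) = -2*(-1) = 2)
sqrt(v(L(0)) + d(-199, 23)) = sqrt(2 + (23 - 199)) = sqrt(2 - 176) = sqrt(-174) = I*sqrt(174)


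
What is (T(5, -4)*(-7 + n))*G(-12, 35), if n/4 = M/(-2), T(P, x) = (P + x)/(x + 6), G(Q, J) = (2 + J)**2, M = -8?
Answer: 12321/2 ≈ 6160.5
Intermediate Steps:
T(P, x) = (P + x)/(6 + x)
n = 16 (n = 4*(-8/(-2)) = 4*(-8*(-1/2)) = 4*4 = 16)
(T(5, -4)*(-7 + n))*G(-12, 35) = (((5 - 4)/(6 - 4))*(-7 + 16))*(2 + 35)**2 = ((1/2)*9)*37**2 = (((1/2)*1)*9)*1369 = ((1/2)*9)*1369 = (9/2)*1369 = 12321/2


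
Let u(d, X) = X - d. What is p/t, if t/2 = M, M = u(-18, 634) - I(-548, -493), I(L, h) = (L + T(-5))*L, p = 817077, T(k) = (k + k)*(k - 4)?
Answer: -272359/166888 ≈ -1.6320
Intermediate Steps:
T(k) = 2*k*(-4 + k) (T(k) = (2*k)*(-4 + k) = 2*k*(-4 + k))
I(L, h) = L*(90 + L) (I(L, h) = (L + 2*(-5)*(-4 - 5))*L = (L + 2*(-5)*(-9))*L = (L + 90)*L = (90 + L)*L = L*(90 + L))
M = -250332 (M = (634 - 1*(-18)) - (-548)*(90 - 548) = (634 + 18) - (-548)*(-458) = 652 - 1*250984 = 652 - 250984 = -250332)
t = -500664 (t = 2*(-250332) = -500664)
p/t = 817077/(-500664) = 817077*(-1/500664) = -272359/166888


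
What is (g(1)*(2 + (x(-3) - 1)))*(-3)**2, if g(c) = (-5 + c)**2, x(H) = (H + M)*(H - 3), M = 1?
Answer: 1872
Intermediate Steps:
x(H) = (1 + H)*(-3 + H) (x(H) = (H + 1)*(H - 3) = (1 + H)*(-3 + H))
(g(1)*(2 + (x(-3) - 1)))*(-3)**2 = ((-5 + 1)**2*(2 + ((-3 + (-3)**2 - 2*(-3)) - 1)))*(-3)**2 = ((-4)**2*(2 + ((-3 + 9 + 6) - 1)))*9 = (16*(2 + (12 - 1)))*9 = (16*(2 + 11))*9 = (16*13)*9 = 208*9 = 1872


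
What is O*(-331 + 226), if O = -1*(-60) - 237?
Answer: 18585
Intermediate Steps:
O = -177 (O = 60 - 237 = -177)
O*(-331 + 226) = -177*(-331 + 226) = -177*(-105) = 18585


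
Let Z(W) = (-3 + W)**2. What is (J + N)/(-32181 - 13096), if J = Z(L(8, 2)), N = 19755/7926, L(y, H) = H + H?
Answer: -9227/119621834 ≈ -7.7135e-5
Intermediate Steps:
L(y, H) = 2*H
N = 6585/2642 (N = 19755*(1/7926) = 6585/2642 ≈ 2.4924)
J = 1 (J = (-3 + 2*2)**2 = (-3 + 4)**2 = 1**2 = 1)
(J + N)/(-32181 - 13096) = (1 + 6585/2642)/(-32181 - 13096) = (9227/2642)/(-45277) = (9227/2642)*(-1/45277) = -9227/119621834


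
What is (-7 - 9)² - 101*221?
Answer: -22065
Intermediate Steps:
(-7 - 9)² - 101*221 = (-16)² - 22321 = 256 - 22321 = -22065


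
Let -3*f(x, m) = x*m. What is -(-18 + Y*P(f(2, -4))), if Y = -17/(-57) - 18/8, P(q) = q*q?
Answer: 16354/513 ≈ 31.879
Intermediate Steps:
f(x, m) = -m*x/3 (f(x, m) = -x*m/3 = -m*x/3)
P(q) = q²
Y = -445/228 (Y = -17*(-1/57) - 18*⅛ = 17/57 - 9/4 = -445/228 ≈ -1.9518)
-(-18 + Y*P(f(2, -4))) = -(-18 - 445*(-⅓*(-4)*2)²/228) = -(-18 - 445*(8/3)²/228) = -(-18 - 445/228*64/9) = -(-18 - 7120/513) = -1*(-16354/513) = 16354/513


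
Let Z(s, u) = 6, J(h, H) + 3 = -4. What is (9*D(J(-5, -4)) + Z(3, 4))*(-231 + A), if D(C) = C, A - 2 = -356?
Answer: 33345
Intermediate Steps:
A = -354 (A = 2 - 356 = -354)
J(h, H) = -7 (J(h, H) = -3 - 4 = -7)
(9*D(J(-5, -4)) + Z(3, 4))*(-231 + A) = (9*(-7) + 6)*(-231 - 354) = (-63 + 6)*(-585) = -57*(-585) = 33345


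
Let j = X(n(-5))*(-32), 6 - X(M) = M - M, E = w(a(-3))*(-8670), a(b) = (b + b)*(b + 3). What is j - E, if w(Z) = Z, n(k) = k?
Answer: -192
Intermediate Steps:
a(b) = 2*b*(3 + b) (a(b) = (2*b)*(3 + b) = 2*b*(3 + b))
E = 0 (E = (2*(-3)*(3 - 3))*(-8670) = (2*(-3)*0)*(-8670) = 0*(-8670) = 0)
X(M) = 6 (X(M) = 6 - (M - M) = 6 - 1*0 = 6 + 0 = 6)
j = -192 (j = 6*(-32) = -192)
j - E = -192 - 1*0 = -192 + 0 = -192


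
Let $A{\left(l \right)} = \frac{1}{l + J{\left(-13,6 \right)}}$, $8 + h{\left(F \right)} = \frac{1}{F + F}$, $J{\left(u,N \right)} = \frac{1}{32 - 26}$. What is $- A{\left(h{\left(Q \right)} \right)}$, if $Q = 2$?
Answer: $\frac{12}{91} \approx 0.13187$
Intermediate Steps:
$J{\left(u,N \right)} = \frac{1}{6}$
$h{\left(F \right)} = -8 + \frac{1}{2 F}$ ($h{\left(F \right)} = -8 + \frac{1}{F + F} = -8 + \frac{1}{2 F}$)
$A{\left(l \right)} = \frac{1}{\frac{1}{6} + l}$ ($A{\left(l \right)} = \frac{1}{l + \frac{1}{6}} = \frac{1}{\frac{1}{6} + l}$)
$- A{\left(h{\left(Q \right)} \right)} = - \frac{6}{1 + 6 \left(-8 + \frac{1}{2 \cdot 2}\right)} = - \frac{6}{1 + 6 \left(-8 + \frac{1}{2} \cdot \frac{1}{2}\right)} = - \frac{6}{1 + 6 \left(-8 + \frac{1}{4}\right)} = - \frac{6}{1 + 6 \left(- \frac{31}{4}\right)} = - \frac{6}{1 - \frac{93}{2}} = - \frac{6}{- \frac{91}{2}} = - \frac{6 \left(-2\right)}{91} = \left(-1\right) \left(- \frac{12}{91}\right) = \frac{12}{91}$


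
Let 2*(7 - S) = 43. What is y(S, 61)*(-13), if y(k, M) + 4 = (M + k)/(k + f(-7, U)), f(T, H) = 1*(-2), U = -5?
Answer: 975/11 ≈ 88.636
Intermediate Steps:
S = -29/2 (S = 7 - ½*43 = 7 - 43/2 = -29/2 ≈ -14.500)
f(T, H) = -2
y(k, M) = -4 + (M + k)/(-2 + k) (y(k, M) = -4 + (M + k)/(k - 2) = -4 + (M + k)/(-2 + k))
y(S, 61)*(-13) = ((8 + 61 - 3*(-29/2))/(-2 - 29/2))*(-13) = ((8 + 61 + 87/2)/(-33/2))*(-13) = -2/33*225/2*(-13) = -75/11*(-13) = 975/11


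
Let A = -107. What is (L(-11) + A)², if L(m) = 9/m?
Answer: 1406596/121 ≈ 11625.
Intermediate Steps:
(L(-11) + A)² = (9/(-11) - 107)² = (9*(-1/11) - 107)² = (-9/11 - 107)² = (-1186/11)² = 1406596/121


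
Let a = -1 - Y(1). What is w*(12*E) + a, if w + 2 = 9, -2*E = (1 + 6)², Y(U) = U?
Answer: -2060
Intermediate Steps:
E = -49/2 (E = -(1 + 6)²/2 = -½*7² = -½*49 = -49/2 ≈ -24.500)
a = -2 (a = -1 - 1*1 = -1 - 1 = -2)
w = 7 (w = -2 + 9 = 7)
w*(12*E) + a = 7*(12*(-49/2)) - 2 = 7*(-294) - 2 = -2058 - 2 = -2060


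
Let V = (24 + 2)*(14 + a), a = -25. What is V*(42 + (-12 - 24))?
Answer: -1716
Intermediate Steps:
V = -286 (V = (24 + 2)*(14 - 25) = 26*(-11) = -286)
V*(42 + (-12 - 24)) = -286*(42 + (-12 - 24)) = -286*(42 - 36) = -286*6 = -1716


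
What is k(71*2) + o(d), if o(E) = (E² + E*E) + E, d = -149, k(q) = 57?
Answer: 44310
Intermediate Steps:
o(E) = E + 2*E² (o(E) = (E² + E²) + E = 2*E² + E = E + 2*E²)
k(71*2) + o(d) = 57 - 149*(1 + 2*(-149)) = 57 - 149*(1 - 298) = 57 - 149*(-297) = 57 + 44253 = 44310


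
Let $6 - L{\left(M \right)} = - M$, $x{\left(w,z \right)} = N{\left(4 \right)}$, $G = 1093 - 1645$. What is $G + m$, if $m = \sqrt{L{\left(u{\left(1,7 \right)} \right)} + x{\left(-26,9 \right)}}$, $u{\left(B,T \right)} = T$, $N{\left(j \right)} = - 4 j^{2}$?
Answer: $-552 + i \sqrt{51} \approx -552.0 + 7.1414 i$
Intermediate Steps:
$G = -552$ ($G = 1093 - 1645 = -552$)
$x{\left(w,z \right)} = -64$ ($x{\left(w,z \right)} = - 4 \cdot 4^{2} = \left(-4\right) 16 = -64$)
$L{\left(M \right)} = 6 + M$ ($L{\left(M \right)} = 6 - - M = 6 + M$)
$m = i \sqrt{51}$ ($m = \sqrt{\left(6 + 7\right) - 64} = \sqrt{13 - 64} = \sqrt{-51} = i \sqrt{51} \approx 7.1414 i$)
$G + m = -552 + i \sqrt{51}$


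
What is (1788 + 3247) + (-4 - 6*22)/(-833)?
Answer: 246723/49 ≈ 5035.2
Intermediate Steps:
(1788 + 3247) + (-4 - 6*22)/(-833) = 5035 + (-4 - 132)*(-1/833) = 5035 - 136*(-1/833) = 5035 + 8/49 = 246723/49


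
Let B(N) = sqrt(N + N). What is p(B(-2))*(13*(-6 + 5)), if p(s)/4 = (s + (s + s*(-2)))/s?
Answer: 0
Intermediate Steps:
B(N) = sqrt(2)*sqrt(N) (B(N) = sqrt(2*N) = sqrt(2)*sqrt(N))
p(s) = 0 (p(s) = 4*((s + (s + s*(-2)))/s) = 4*((s + (s - 2*s))/s) = 4*((s - s)/s) = 4*(0/s) = 4*0 = 0)
p(B(-2))*(13*(-6 + 5)) = 0*(13*(-6 + 5)) = 0*(13*(-1)) = 0*(-13) = 0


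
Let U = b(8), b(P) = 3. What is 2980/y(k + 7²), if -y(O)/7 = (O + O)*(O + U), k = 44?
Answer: -745/31248 ≈ -0.023842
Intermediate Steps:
U = 3
y(O) = -14*O*(3 + O) (y(O) = -7*(O + O)*(O + 3) = -7*2*O*(3 + O) = -14*O*(3 + O))
2980/y(k + 7²) = 2980/((-14*(44 + 7²)*(3 + (44 + 7²)))) = 2980/((-14*(44 + 49)*(3 + (44 + 49)))) = 2980/((-14*93*(3 + 93))) = 2980/((-14*93*96)) = 2980/(-124992) = 2980*(-1/124992) = -745/31248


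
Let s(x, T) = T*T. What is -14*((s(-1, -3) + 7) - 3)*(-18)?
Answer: 3276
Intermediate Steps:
s(x, T) = T²
-14*((s(-1, -3) + 7) - 3)*(-18) = -14*(((-3)² + 7) - 3)*(-18) = -14*((9 + 7) - 3)*(-18) = -14*(16 - 3)*(-18) = -14*13*(-18) = -182*(-18) = 3276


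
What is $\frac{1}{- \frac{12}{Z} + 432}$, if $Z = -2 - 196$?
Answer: $\frac{33}{14258} \approx 0.0023145$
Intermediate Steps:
$Z = -198$ ($Z = -2 - 196 = -198$)
$\frac{1}{- \frac{12}{Z} + 432} = \frac{1}{- \frac{12}{-198} + 432} = \frac{1}{\left(-12\right) \left(- \frac{1}{198}\right) + 432} = \frac{1}{\frac{2}{33} + 432} = \frac{1}{\frac{14258}{33}} = \frac{33}{14258}$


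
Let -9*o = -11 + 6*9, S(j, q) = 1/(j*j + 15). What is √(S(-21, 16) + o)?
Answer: I*√248254/228 ≈ 2.1853*I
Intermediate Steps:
S(j, q) = 1/(15 + j²) (S(j, q) = 1/(j² + 15) = 1/(15 + j²))
o = -43/9 (o = -(-11 + 6*9)/9 = -(-11 + 54)/9 = -⅑*43 = -43/9 ≈ -4.7778)
√(S(-21, 16) + o) = √(1/(15 + (-21)²) - 43/9) = √(1/(15 + 441) - 43/9) = √(1/456 - 43/9) = √(-6533/1368) = I*√248254/228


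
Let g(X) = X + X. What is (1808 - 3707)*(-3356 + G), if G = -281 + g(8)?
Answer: 6876279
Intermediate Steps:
g(X) = 2*X
G = -265 (G = -281 + 2*8 = -281 + 16 = -265)
(1808 - 3707)*(-3356 + G) = (1808 - 3707)*(-3356 - 265) = -1899*(-3621) = 6876279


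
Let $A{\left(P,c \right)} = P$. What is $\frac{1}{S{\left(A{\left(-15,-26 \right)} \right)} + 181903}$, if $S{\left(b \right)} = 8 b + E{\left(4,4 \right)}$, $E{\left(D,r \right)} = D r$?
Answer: $\frac{1}{181799} \approx 5.5006 \cdot 10^{-6}$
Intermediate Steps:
$S{\left(b \right)} = 16 + 8 b$ ($S{\left(b \right)} = 8 b + 4 \cdot 4 = 8 b + 16 = 16 + 8 b$)
$\frac{1}{S{\left(A{\left(-15,-26 \right)} \right)} + 181903} = \frac{1}{\left(16 + 8 \left(-15\right)\right) + 181903} = \frac{1}{\left(16 - 120\right) + 181903} = \frac{1}{-104 + 181903} = \frac{1}{181799}$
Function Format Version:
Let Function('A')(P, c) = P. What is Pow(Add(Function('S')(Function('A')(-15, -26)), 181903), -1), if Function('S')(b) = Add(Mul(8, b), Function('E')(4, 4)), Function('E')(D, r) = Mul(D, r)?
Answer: Rational(1, 181799) ≈ 5.5006e-6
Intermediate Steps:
Function('S')(b) = Add(16, Mul(8, b)) (Function('S')(b) = Add(Mul(8, b), Mul(4, 4)) = Add(Mul(8, b), 16) = Add(16, Mul(8, b)))
Pow(Add(Function('S')(Function('A')(-15, -26)), 181903), -1) = Pow(Add(Add(16, Mul(8, -15)), 181903), -1) = Pow(Add(Add(16, -120), 181903), -1) = Pow(Add(-104, 181903), -1) = Pow(181799, -1) = Rational(1, 181799)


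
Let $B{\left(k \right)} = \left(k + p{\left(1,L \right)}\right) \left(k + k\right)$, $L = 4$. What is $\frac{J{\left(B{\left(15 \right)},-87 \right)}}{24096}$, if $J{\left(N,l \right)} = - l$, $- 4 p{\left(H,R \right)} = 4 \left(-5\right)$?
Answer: $\frac{29}{8032} \approx 0.0036106$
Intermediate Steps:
$p{\left(H,R \right)} = 5$ ($p{\left(H,R \right)} = - \frac{4 \left(-5\right)}{4} = \left(- \frac{1}{4}\right) \left(-20\right) = 5$)
$B{\left(k \right)} = 2 k \left(5 + k\right)$ ($B{\left(k \right)} = \left(k + 5\right) \left(k + k\right) = \left(5 + k\right) 2 k = 2 k \left(5 + k\right)$)
$\frac{J{\left(B{\left(15 \right)},-87 \right)}}{24096} = \frac{\left(-1\right) \left(-87\right)}{24096} = 87 \cdot \frac{1}{24096} = \frac{29}{8032}$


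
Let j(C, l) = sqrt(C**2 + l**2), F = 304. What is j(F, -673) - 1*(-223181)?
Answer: 223181 + sqrt(545345) ≈ 2.2392e+5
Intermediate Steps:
j(F, -673) - 1*(-223181) = sqrt(304**2 + (-673)**2) - 1*(-223181) = sqrt(92416 + 452929) + 223181 = sqrt(545345) + 223181 = 223181 + sqrt(545345)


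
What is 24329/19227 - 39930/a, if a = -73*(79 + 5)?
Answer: 152819923/19649994 ≈ 7.7771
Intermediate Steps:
a = -6132 (a = -73*84 = -6132)
24329/19227 - 39930/a = 24329/19227 - 39930/(-6132) = 24329*(1/19227) - 39930*(-1/6132) = 24329/19227 + 6655/1022 = 152819923/19649994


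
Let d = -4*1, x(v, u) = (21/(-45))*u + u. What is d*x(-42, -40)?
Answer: 256/3 ≈ 85.333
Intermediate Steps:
x(v, u) = 8*u/15 (x(v, u) = (21*(-1/45))*u + u = -7*u/15 + u = 8*u/15)
d = -4
d*x(-42, -40) = -32*(-40)/15 = -4*(-64/3) = 256/3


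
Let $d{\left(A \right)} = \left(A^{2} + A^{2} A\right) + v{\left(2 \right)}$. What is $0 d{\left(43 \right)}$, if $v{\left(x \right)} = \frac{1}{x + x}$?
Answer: $0$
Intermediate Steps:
$v{\left(x \right)} = \frac{1}{2 x}$
$d{\left(A \right)} = \frac{1}{4} + A^{2} + A^{3}$ ($d{\left(A \right)} = \left(A^{2} + A^{2} A\right) + \frac{1}{2 \cdot 2} = \left(A^{2} + A^{3}\right) + \frac{1}{2} \cdot \frac{1}{2} = \left(A^{2} + A^{3}\right) + \frac{1}{4} = \frac{1}{4} + A^{2} + A^{3}$)
$0 d{\left(43 \right)} = 0 \left(\frac{1}{4} + 43^{2} + 43^{3}\right) = 0 \left(\frac{1}{4} + 1849 + 79507\right) = 0 \cdot \frac{325425}{4} = 0$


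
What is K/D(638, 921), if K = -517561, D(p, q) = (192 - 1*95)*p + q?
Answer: -517561/62807 ≈ -8.2405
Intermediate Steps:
D(p, q) = q + 97*p (D(p, q) = (192 - 95)*p + q = 97*p + q = q + 97*p)
K/D(638, 921) = -517561/(921 + 97*638) = -517561/(921 + 61886) = -517561/62807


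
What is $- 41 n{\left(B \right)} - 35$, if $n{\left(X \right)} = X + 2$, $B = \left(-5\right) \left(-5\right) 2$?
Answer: $-2167$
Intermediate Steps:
$B = 50$ ($B = 25 \cdot 2 = 50$)
$n{\left(X \right)} = 2 + X$
$- 41 n{\left(B \right)} - 35 = - 41 \left(2 + 50\right) - 35 = \left(-41\right) 52 - 35 = -2132 - 35 = -2167$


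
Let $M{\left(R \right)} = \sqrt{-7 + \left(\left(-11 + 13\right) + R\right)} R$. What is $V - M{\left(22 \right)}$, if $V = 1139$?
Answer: $1139 - 22 \sqrt{17} \approx 1048.3$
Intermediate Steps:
$M{\left(R \right)} = R \sqrt{-5 + R}$ ($M{\left(R \right)} = \sqrt{-7 + \left(2 + R\right)} R = \sqrt{-5 + R} R = R \sqrt{-5 + R}$)
$V - M{\left(22 \right)} = 1139 - 22 \sqrt{-5 + 22} = 1139 - 22 \sqrt{17}$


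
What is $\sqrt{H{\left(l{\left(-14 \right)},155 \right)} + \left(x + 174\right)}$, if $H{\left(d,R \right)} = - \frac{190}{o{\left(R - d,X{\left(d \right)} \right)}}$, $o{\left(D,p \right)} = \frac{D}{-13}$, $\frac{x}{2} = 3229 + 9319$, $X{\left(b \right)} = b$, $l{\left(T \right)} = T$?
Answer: $\frac{10 \sqrt{42731}}{13} \approx 159.01$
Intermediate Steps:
$x = 25096$ ($x = 2 \left(3229 + 9319\right) = 2 \cdot 12548 = 25096$)
$o{\left(D,p \right)} = - \frac{D}{13}$ ($o{\left(D,p \right)} = D \left(- \frac{1}{13}\right) = - \frac{D}{13}$)
$H{\left(d,R \right)} = - \frac{190}{- \frac{R}{13} + \frac{d}{13}}$ ($H{\left(d,R \right)} = - \frac{190}{\left(- \frac{1}{13}\right) \left(R - d\right)} = - \frac{190}{- \frac{R}{13} + \frac{d}{13}}$)
$\sqrt{H{\left(l{\left(-14 \right)},155 \right)} + \left(x + 174\right)} = \sqrt{\frac{2470}{155 - -14} + \left(25096 + 174\right)} = \sqrt{\frac{2470}{155 + 14} + 25270} = \sqrt{\frac{2470}{169} + 25270} = \sqrt{2470 \cdot \frac{1}{169} + 25270} = \sqrt{\frac{190}{13} + 25270} = \sqrt{\frac{328700}{13}} = \frac{10 \sqrt{42731}}{13}$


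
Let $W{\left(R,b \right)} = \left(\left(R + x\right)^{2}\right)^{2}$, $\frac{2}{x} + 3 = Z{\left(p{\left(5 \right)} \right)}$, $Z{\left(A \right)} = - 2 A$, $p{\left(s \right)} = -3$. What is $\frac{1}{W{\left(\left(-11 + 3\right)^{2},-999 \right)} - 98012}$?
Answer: $\frac{81}{1408529524} \approx 5.7507 \cdot 10^{-8}$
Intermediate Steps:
$x = \frac{2}{3}$ ($x = \frac{2}{-3 - -6} = \frac{2}{-3 + 6} = \frac{2}{3} \approx 0.66667$)
$W{\left(R,b \right)} = \left(\frac{2}{3} + R\right)^{4}$ ($W{\left(R,b \right)} = \left(\left(R + \frac{2}{3}\right)^{2}\right)^{2} = \left(\left(\frac{2}{3} + R\right)^{2}\right)^{2} = \left(\frac{2}{3} + R\right)^{4}$)
$\frac{1}{W{\left(\left(-11 + 3\right)^{2},-999 \right)} - 98012} = \frac{1}{\frac{\left(2 + 3 \left(-11 + 3\right)^{2}\right)^{4}}{81} - 98012} = \frac{1}{\frac{\left(2 + 3 \left(-8\right)^{2}\right)^{4}}{81} - 98012} = \frac{1}{\frac{\left(2 + 3 \cdot 64\right)^{4}}{81} - 98012} = \frac{1}{\frac{\left(2 + 192\right)^{4}}{81} - 98012} = \frac{1}{\frac{194^{4}}{81} - 98012} = \frac{1}{\frac{1}{81} \cdot 1416468496 - 98012} = \frac{1}{\frac{1416468496}{81} - 98012} = \frac{1}{\frac{1408529524}{81}} = \frac{81}{1408529524}$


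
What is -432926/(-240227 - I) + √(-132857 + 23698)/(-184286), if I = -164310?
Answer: 432926/75917 - I*√109159/184286 ≈ 5.7026 - 0.0017928*I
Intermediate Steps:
-432926/(-240227 - I) + √(-132857 + 23698)/(-184286) = -432926/(-240227 - 1*(-164310)) + √(-132857 + 23698)/(-184286) = -432926/(-240227 + 164310) + √(-109159)*(-1/184286) = -432926/(-75917) + (I*√109159)*(-1/184286) = -432926*(-1/75917) - I*√109159/184286 = 432926/75917 - I*√109159/184286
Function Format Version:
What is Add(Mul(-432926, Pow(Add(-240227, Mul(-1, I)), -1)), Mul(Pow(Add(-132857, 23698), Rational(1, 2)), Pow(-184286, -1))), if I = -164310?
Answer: Add(Rational(432926, 75917), Mul(Rational(-1, 184286), I, Pow(109159, Rational(1, 2)))) ≈ Add(5.7026, Mul(-0.0017928, I))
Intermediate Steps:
Add(Mul(-432926, Pow(Add(-240227, Mul(-1, I)), -1)), Mul(Pow(Add(-132857, 23698), Rational(1, 2)), Pow(-184286, -1))) = Add(Mul(-432926, Pow(Add(-240227, Mul(-1, -164310)), -1)), Mul(Pow(Add(-132857, 23698), Rational(1, 2)), Pow(-184286, -1))) = Add(Mul(-432926, Pow(Add(-240227, 164310), -1)), Mul(Pow(-109159, Rational(1, 2)), Rational(-1, 184286))) = Add(Mul(-432926, Pow(-75917, -1)), Mul(Mul(I, Pow(109159, Rational(1, 2))), Rational(-1, 184286))) = Add(Mul(-432926, Rational(-1, 75917)), Mul(Rational(-1, 184286), I, Pow(109159, Rational(1, 2)))) = Add(Rational(432926, 75917), Mul(Rational(-1, 184286), I, Pow(109159, Rational(1, 2))))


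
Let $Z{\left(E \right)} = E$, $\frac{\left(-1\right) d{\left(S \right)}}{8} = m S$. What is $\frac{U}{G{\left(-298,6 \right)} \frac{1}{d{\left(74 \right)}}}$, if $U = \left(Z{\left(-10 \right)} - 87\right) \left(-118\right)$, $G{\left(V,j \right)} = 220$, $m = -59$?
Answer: $\frac{99946472}{55} \approx 1.8172 \cdot 10^{6}$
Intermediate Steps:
$d{\left(S \right)} = 472 S$ ($d{\left(S \right)} = - 8 \left(- 59 S\right) = 472 S$)
$U = 11446$ ($U = \left(-10 - 87\right) \left(-118\right) = \left(-97\right) \left(-118\right) = 11446$)
$\frac{U}{G{\left(-298,6 \right)} \frac{1}{d{\left(74 \right)}}} = \frac{11446}{220 \frac{1}{472 \cdot 74}} = \frac{11446}{220 \cdot \frac{1}{34928}} = \frac{11446}{\frac{55}{8732}} = 11446 \cdot \frac{8732}{55} = \frac{99946472}{55}$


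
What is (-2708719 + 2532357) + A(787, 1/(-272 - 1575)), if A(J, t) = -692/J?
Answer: -138797586/787 ≈ -1.7636e+5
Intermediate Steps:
(-2708719 + 2532357) + A(787, 1/(-272 - 1575)) = (-2708719 + 2532357) - 692/787 = -176362 - 692*1/787 = -176362 - 692/787 = -138797586/787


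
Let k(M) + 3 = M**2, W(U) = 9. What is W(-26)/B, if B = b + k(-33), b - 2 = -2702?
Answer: -3/538 ≈ -0.0055762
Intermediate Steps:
b = -2700 (b = 2 - 2702 = -2700)
k(M) = -3 + M**2
B = -1614 (B = -2700 + (-3 + (-33)**2) = -2700 + (-3 + 1089) = -2700 + 1086 = -1614)
W(-26)/B = 9/(-1614) = 9*(-1/1614) = -3/538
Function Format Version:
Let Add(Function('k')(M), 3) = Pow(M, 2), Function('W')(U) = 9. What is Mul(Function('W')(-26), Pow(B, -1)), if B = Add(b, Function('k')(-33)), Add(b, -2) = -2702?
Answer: Rational(-3, 538) ≈ -0.0055762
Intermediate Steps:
b = -2700 (b = Add(2, -2702) = -2700)
Function('k')(M) = Add(-3, Pow(M, 2))
B = -1614 (B = Add(-2700, Add(-3, Pow(-33, 2))) = Add(-2700, Add(-3, 1089)) = Add(-2700, 1086) = -1614)
Mul(Function('W')(-26), Pow(B, -1)) = Mul(9, Pow(-1614, -1)) = Mul(9, Rational(-1, 1614)) = Rational(-3, 538)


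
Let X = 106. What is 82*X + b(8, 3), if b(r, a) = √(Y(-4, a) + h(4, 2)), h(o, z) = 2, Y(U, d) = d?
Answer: 8692 + √5 ≈ 8694.2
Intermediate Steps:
b(r, a) = √(2 + a) (b(r, a) = √(a + 2) = √(2 + a))
82*X + b(8, 3) = 82*106 + √(2 + 3) = 8692 + √5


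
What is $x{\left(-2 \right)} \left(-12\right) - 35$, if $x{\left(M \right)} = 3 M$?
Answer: $37$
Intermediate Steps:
$x{\left(-2 \right)} \left(-12\right) - 35 = 3 \left(-2\right) \left(-12\right) - 35 = \left(-6\right) \left(-12\right) - 35 = 72 - 35 = 37$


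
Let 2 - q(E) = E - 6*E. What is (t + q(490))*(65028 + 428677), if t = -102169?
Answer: -49230781485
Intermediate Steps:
q(E) = 2 + 5*E (q(E) = 2 - (E - 6*E) = 2 - (-5)*E = 2 + 5*E)
(t + q(490))*(65028 + 428677) = (-102169 + (2 + 5*490))*(65028 + 428677) = (-102169 + (2 + 2450))*493705 = (-102169 + 2452)*493705 = -99717*493705 = -49230781485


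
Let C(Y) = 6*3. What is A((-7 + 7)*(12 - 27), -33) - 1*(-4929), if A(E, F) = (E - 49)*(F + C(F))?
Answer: 5664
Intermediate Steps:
C(Y) = 18
A(E, F) = (-49 + E)*(18 + F) (A(E, F) = (E - 49)*(F + 18) = (-49 + E)*(18 + F))
A((-7 + 7)*(12 - 27), -33) - 1*(-4929) = (-882 - 49*(-33) + 18*((-7 + 7)*(12 - 27)) + ((-7 + 7)*(12 - 27))*(-33)) - 1*(-4929) = (-882 + 1617 + 18*(0*(-15)) + (0*(-15))*(-33)) + 4929 = (-882 + 1617 + 18*0 + 0*(-33)) + 4929 = (-882 + 1617 + 0 + 0) + 4929 = 735 + 4929 = 5664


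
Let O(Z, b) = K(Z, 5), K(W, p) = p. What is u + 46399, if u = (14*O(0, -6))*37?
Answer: 48989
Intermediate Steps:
O(Z, b) = 5
u = 2590 (u = (14*5)*37 = 70*37 = 2590)
u + 46399 = 2590 + 46399 = 48989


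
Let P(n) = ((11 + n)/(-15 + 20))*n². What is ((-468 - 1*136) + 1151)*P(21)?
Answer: 7719264/5 ≈ 1.5439e+6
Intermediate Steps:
P(n) = n²*(11/5 + n/5) (P(n) = ((11 + n)/5)*n² = ((11 + n)*(⅕))*n² = (11/5 + n/5)*n² = n²*(11/5 + n/5))
((-468 - 1*136) + 1151)*P(21) = ((-468 - 1*136) + 1151)*((⅕)*21²*(11 + 21)) = ((-468 - 136) + 1151)*((⅕)*441*32) = (-604 + 1151)*(14112/5) = 547*(14112/5) = 7719264/5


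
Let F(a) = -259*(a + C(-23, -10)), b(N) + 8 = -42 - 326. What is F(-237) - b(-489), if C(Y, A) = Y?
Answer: 67716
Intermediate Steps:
b(N) = -376 (b(N) = -8 + (-42 - 326) = -8 - 368 = -376)
F(a) = 5957 - 259*a (F(a) = -259*(a - 23) = -259*(-23 + a) = 5957 - 259*a)
F(-237) - b(-489) = (5957 - 259*(-237)) - 1*(-376) = (5957 + 61383) + 376 = 67340 + 376 = 67716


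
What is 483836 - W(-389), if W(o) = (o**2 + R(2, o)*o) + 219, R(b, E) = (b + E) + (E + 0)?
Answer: 30432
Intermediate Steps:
R(b, E) = b + 2*E (R(b, E) = (E + b) + E = b + 2*E)
W(o) = 219 + o**2 + o*(2 + 2*o) (W(o) = (o**2 + (2 + 2*o)*o) + 219 = (o**2 + o*(2 + 2*o)) + 219 = 219 + o**2 + o*(2 + 2*o))
483836 - W(-389) = 483836 - (219 + 2*(-389) + 3*(-389)**2) = 483836 - (219 - 778 + 3*151321) = 483836 - (219 - 778 + 453963) = 483836 - 1*453404 = 483836 - 453404 = 30432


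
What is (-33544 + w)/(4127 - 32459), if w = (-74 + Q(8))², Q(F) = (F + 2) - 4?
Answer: 2410/2361 ≈ 1.0208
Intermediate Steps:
Q(F) = -2 + F (Q(F) = (2 + F) - 4 = -2 + F)
w = 4624 (w = (-74 + (-2 + 8))² = (-74 + 6)² = (-68)² = 4624)
(-33544 + w)/(4127 - 32459) = (-33544 + 4624)/(4127 - 32459) = -28920/(-28332) = -28920*(-1/28332) = 2410/2361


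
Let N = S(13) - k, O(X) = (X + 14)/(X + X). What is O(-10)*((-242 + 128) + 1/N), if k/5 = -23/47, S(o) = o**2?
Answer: 183713/8058 ≈ 22.799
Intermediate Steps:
k = -115/47 (k = 5*(-23/47) = -115/47 ≈ -2.4468)
O(X) = (14 + X)/(2*X) (O(X) = (14 + X)/((2*X)) = (14 + X)*(1/(2*X)) = (14 + X)/(2*X))
N = 8058/47 (N = 13**2 - 1*(-115/47) = 169 + 115/47 = 8058/47 ≈ 171.45)
O(-10)*((-242 + 128) + 1/N) = ((1/2)*(14 - 10)/(-10))*((-242 + 128) + 1/(8058/47)) = ((1/2)*(-1/10)*4)*(-114 + 47/8058) = -1/5*(-918565/8058) = 183713/8058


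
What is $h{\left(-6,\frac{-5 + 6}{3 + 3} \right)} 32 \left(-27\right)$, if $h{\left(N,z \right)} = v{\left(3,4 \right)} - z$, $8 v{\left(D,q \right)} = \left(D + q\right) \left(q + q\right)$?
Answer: $-5904$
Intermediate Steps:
$v{\left(D,q \right)} = \frac{q \left(D + q\right)}{4}$ ($v{\left(D,q \right)} = \frac{\left(D + q\right) \left(q + q\right)}{8} = \frac{\left(D + q\right) 2 q}{8} = \frac{2 q \left(D + q\right)}{8} = \frac{q \left(D + q\right)}{4}$)
$h{\left(N,z \right)} = 7 - z$ ($h{\left(N,z \right)} = \frac{1}{4} \cdot 4 \left(3 + 4\right) - z = \frac{1}{4} \cdot 4 \cdot 7 - z = 7 - z$)
$h{\left(-6,\frac{-5 + 6}{3 + 3} \right)} 32 \left(-27\right) = \left(7 - \frac{-5 + 6}{3 + 3}\right) 32 \left(-27\right) = \left(7 - 1 \cdot \frac{1}{6}\right) 32 \left(-27\right) = \left(7 - \frac{1}{6}\right) 32 \left(-27\right) = \frac{41}{6} \cdot 32 \left(-27\right) = \frac{656}{3} \left(-27\right) = -5904$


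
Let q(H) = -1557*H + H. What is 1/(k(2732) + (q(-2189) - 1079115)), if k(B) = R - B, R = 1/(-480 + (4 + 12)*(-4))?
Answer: 544/1264384927 ≈ 4.3025e-7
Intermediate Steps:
q(H) = -1556*H
R = -1/544 (R = 1/(-480 + 16*(-4)) = 1/(-480 - 64) = 1/(-544) = -1/544 ≈ -0.0018382)
k(B) = -1/544 - B
1/(k(2732) + (q(-2189) - 1079115)) = 1/((-1/544 - 1*2732) + (-1556*(-2189) - 1079115)) = 1/((-1/544 - 2732) + (3406084 - 1079115)) = 1/(-1486209/544 + 2326969) = 1/(1264384927/544) = 544/1264384927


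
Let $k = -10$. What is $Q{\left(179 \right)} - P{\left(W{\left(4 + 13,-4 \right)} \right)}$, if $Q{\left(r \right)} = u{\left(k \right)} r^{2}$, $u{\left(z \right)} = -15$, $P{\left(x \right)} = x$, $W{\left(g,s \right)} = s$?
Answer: $-480611$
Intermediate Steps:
$Q{\left(r \right)} = - 15 r^{2}$
$Q{\left(179 \right)} - P{\left(W{\left(4 + 13,-4 \right)} \right)} = - 15 \cdot 179^{2} - -4 = \left(-15\right) 32041 + 4 = -480615 + 4 = -480611$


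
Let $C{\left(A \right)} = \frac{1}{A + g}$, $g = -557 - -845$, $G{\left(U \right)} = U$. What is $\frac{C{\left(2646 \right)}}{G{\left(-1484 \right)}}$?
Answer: $- \frac{1}{4354056} \approx -2.2967 \cdot 10^{-7}$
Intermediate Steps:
$g = 288$ ($g = -557 + 845 = 288$)
$C{\left(A \right)} = \frac{1}{288 + A}$ ($C{\left(A \right)} = \frac{1}{A + 288} = \frac{1}{288 + A}$)
$\frac{C{\left(2646 \right)}}{G{\left(-1484 \right)}} = \frac{1}{\left(288 + 2646\right) \left(-1484\right)} = \frac{1}{2934} \left(- \frac{1}{1484}\right) = - \frac{1}{4354056}$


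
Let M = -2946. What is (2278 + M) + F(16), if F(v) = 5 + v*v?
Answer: -407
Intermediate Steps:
F(v) = 5 + v²
(2278 + M) + F(16) = (2278 - 2946) + (5 + 16²) = -668 + (5 + 256) = -668 + 261 = -407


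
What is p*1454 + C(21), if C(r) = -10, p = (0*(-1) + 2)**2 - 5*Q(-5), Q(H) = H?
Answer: 42156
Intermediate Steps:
p = 29 (p = (0*(-1) + 2)**2 - 5*(-5) = (0 + 2)**2 + 25 = 2**2 + 25 = 4 + 25 = 29)
p*1454 + C(21) = 29*1454 - 10 = 42166 - 10 = 42156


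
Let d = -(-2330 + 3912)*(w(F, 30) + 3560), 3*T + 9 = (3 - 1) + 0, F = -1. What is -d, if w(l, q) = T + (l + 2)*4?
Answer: 16903670/3 ≈ 5.6346e+6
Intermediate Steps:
T = -7/3 (T = -3 + ((3 - 1) + 0)/3 = -3 + (2 + 0)/3 = -3 + (1/3)*2 = -3 + 2/3 = -7/3 ≈ -2.3333)
w(l, q) = 17/3 + 4*l (w(l, q) = -7/3 + (l + 2)*4 = -7/3 + (2 + l)*4 = -7/3 + (8 + 4*l) = 17/3 + 4*l)
d = -16903670/3 (d = -(-2330 + 3912)*((17/3 + 4*(-1)) + 3560) = -1582*((17/3 - 4) + 3560) = -1582*(5/3 + 3560) = -1582*10685/3 = -1*16903670/3 = -16903670/3 ≈ -5.6346e+6)
-d = -1*(-16903670/3) = 16903670/3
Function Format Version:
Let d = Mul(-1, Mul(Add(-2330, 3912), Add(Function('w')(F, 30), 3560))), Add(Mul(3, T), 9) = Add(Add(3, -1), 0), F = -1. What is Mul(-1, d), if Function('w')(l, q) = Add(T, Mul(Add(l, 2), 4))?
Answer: Rational(16903670, 3) ≈ 5.6346e+6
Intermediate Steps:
T = Rational(-7, 3) (T = Add(-3, Mul(Rational(1, 3), Add(Add(3, -1), 0))) = Add(-3, Mul(Rational(1, 3), Add(2, 0))) = Add(-3, Mul(Rational(1, 3), 2)) = Add(-3, Rational(2, 3)) = Rational(-7, 3) ≈ -2.3333)
Function('w')(l, q) = Add(Rational(17, 3), Mul(4, l)) (Function('w')(l, q) = Add(Rational(-7, 3), Mul(Add(l, 2), 4)) = Add(Rational(-7, 3), Mul(Add(2, l), 4)) = Add(Rational(-7, 3), Add(8, Mul(4, l))) = Add(Rational(17, 3), Mul(4, l)))
d = Rational(-16903670, 3) (d = Mul(-1, Mul(Add(-2330, 3912), Add(Add(Rational(17, 3), Mul(4, -1)), 3560))) = Mul(-1, Mul(1582, Add(Add(Rational(17, 3), -4), 3560))) = Mul(-1, Mul(1582, Add(Rational(5, 3), 3560))) = Mul(-1, Mul(1582, Rational(10685, 3))) = Mul(-1, Rational(16903670, 3)) = Rational(-16903670, 3) ≈ -5.6346e+6)
Mul(-1, d) = Mul(-1, Rational(-16903670, 3)) = Rational(16903670, 3)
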